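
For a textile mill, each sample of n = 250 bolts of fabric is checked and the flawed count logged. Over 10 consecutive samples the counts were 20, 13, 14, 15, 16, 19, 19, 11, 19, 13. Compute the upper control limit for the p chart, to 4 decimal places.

0.1099

p̄ = Σdᵢ / (k·n) = 159 / (10 × 250) = 0.06360
UCL = p̄ + 3·√(p̄(1−p̄)/n) = 0.06360 + 3 × √(0.06360×0.93640/250) = 0.06360 + 3 × 0.01543 = 0.10990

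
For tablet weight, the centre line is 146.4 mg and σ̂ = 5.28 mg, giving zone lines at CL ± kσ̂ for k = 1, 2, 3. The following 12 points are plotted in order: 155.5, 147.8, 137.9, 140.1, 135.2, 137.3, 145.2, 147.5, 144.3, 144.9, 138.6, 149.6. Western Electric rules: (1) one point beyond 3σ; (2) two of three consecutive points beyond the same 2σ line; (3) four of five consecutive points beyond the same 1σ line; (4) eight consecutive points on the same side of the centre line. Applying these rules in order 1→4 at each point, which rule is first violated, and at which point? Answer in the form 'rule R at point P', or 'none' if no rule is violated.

rule 3 at point 6

Zone of each point (C = within 1σ̂, B = 1σ̂–2σ̂, A = 2σ̂–3σ̂, * = beyond 3σ̂; sign = side of CL): 1:+B, 2:+C, 3:-B, 4:-B, 5:-A, 6:-B, 7:-C, 8:+C, 9:-C, 10:-C, 11:-B, 12:+C
Rule 3 (four of five consecutive points beyond the same 1σ limit) is satisfied at point 6.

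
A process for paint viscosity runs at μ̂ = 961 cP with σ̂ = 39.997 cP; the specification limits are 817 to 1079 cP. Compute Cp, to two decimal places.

Cp = (USL − LSL) / (6σ̂) = (1079 − 817) / (6 × 39.997) = 262.0000 / 239.9820 = 1.0917

1.09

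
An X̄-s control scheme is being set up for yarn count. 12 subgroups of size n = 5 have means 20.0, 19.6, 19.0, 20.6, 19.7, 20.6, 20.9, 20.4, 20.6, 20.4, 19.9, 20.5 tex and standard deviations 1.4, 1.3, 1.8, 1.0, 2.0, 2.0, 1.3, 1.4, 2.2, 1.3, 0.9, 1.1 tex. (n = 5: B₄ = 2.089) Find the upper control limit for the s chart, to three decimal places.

s̄ = (1.4 + 1.3 + 1.8 + 1.0 + 2.0 + 2.0 + 1.3 + 1.4 + 2.2 + 1.3 + 0.9 + 1.1) / 12 = 1.4750
UCL_s = B₄·s̄ = 2.089 × 1.4750 = 3.0813

3.081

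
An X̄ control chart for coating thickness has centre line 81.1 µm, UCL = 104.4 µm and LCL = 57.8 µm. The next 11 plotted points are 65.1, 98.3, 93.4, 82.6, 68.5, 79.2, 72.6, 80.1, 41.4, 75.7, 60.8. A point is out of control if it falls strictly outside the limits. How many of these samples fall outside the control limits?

Compare each point to [57.8, 104.4]: sample 9 = 41.4 < LCL.

1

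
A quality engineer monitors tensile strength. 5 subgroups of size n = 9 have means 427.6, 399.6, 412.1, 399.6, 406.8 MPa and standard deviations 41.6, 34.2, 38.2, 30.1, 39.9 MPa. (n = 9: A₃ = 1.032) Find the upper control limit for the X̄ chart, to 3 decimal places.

X̄̄ = (427.6 + 399.6 + 412.1 + 399.6 + 406.8) / 5 = 409.1400
s̄ = (41.6 + 34.2 + 38.2 + 30.1 + 39.9) / 5 = 36.8000
UCL = X̄̄ + A₃·s̄ = 409.1400 + 1.032 × 36.8000 = 447.1176

447.118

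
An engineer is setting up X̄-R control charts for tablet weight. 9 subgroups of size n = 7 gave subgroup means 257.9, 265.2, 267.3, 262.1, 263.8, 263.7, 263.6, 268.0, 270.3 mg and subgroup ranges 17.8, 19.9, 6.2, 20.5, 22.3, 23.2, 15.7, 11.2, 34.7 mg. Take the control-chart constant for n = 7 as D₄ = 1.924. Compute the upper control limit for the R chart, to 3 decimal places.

R̄ = (17.8 + 19.9 + 6.2 + 20.5 + 22.3 + 23.2 + 15.7 + 11.2 + 34.7) / 9 = 171.5000 / 9 = 19.0556
UCL_R = D₄·R̄ = 1.924 × 19.0556 = 36.6629

36.663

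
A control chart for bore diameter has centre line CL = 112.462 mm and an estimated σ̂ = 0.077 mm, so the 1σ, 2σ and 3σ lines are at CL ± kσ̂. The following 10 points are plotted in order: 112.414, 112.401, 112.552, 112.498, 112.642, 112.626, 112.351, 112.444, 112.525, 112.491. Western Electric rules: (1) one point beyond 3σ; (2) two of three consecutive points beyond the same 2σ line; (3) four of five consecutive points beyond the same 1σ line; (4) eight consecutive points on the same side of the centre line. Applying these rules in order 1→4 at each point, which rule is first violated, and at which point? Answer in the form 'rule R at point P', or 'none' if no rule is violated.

Zone of each point (C = within 1σ̂, B = 1σ̂–2σ̂, A = 2σ̂–3σ̂, * = beyond 3σ̂; sign = side of CL): 1:-C, 2:-C, 3:+B, 4:+C, 5:+A, 6:+A, 7:-B, 8:-C, 9:+C, 10:+C
Rule 2 (two of three consecutive points beyond the same 2σ limit) is satisfied at point 6.

rule 2 at point 6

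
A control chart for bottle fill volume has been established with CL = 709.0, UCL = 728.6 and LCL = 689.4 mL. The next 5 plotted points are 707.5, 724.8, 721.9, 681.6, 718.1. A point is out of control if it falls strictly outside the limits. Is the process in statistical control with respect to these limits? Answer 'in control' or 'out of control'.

out of control

Compare each point to [689.4, 728.6]: sample 4 = 681.6 < LCL.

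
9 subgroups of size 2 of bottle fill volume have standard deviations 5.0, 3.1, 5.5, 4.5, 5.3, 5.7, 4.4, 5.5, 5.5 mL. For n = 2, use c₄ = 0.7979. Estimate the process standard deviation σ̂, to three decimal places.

s̄ = (5.0 + 3.1 + 5.5 + 4.5 + 5.3 + 5.7 + 4.4 + 5.5 + 5.5) / 9 = 4.9444
σ̂ = s̄ / c₄ = 4.9444 / 0.7979 = 6.1968

6.197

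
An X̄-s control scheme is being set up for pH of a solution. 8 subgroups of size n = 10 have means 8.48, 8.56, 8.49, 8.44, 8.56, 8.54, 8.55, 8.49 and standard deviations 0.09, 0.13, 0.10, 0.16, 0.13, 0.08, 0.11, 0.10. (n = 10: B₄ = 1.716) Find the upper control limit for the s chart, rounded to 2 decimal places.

0.19

s̄ = (0.09 + 0.13 + 0.10 + 0.16 + 0.13 + 0.08 + 0.11 + 0.10) / 8 = 0.1125
UCL_s = B₄·s̄ = 1.716 × 0.1125 = 0.1930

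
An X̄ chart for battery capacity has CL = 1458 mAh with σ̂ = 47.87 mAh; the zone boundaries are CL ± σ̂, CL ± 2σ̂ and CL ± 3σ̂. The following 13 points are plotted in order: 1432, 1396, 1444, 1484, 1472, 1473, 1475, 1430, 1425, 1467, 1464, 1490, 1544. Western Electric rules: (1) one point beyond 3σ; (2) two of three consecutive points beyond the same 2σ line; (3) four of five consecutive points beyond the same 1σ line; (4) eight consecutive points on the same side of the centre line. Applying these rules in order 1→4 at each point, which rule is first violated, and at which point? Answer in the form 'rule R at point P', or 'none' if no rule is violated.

none

Zone of each point (C = within 1σ̂, B = 1σ̂–2σ̂, A = 2σ̂–3σ̂, * = beyond 3σ̂; sign = side of CL): 1:-C, 2:-B, 3:-C, 4:+C, 5:+C, 6:+C, 7:+C, 8:-C, 9:-C, 10:+C, 11:+C, 12:+C, 13:+B
No rule fires across all 13 points.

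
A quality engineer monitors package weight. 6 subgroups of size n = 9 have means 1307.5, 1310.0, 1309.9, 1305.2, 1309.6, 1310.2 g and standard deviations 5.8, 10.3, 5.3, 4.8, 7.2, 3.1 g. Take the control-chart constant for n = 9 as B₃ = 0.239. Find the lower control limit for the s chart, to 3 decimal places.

s̄ = (5.8 + 10.3 + 5.3 + 4.8 + 7.2 + 3.1) / 6 = 6.0833
LCL_s = B₃·s̄ = 0.239 × 6.0833 = 1.4539

1.454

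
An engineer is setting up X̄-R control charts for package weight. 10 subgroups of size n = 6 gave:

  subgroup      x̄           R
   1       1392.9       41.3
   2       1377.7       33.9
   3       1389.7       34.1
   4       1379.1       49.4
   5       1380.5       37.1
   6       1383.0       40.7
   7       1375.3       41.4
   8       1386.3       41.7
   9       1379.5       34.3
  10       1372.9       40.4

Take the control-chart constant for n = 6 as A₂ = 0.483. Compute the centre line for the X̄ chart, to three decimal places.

1381.690

X̄̄ = (1392.9 + 1377.7 + 1389.7 + 1379.1 + 1380.5 + 1383.0 + 1375.3 + 1386.3 + 1379.5 + 1372.9) / 10 = 13816.9000 / 10 = 1381.6900
CL = X̄̄ = 1381.6900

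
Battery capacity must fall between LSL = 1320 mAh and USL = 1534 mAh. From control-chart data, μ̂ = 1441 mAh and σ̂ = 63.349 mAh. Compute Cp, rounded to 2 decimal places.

0.56

Cp = (USL − LSL) / (6σ̂) = (1534 − 1320) / (6 × 63.349) = 214.0000 / 380.0940 = 0.5630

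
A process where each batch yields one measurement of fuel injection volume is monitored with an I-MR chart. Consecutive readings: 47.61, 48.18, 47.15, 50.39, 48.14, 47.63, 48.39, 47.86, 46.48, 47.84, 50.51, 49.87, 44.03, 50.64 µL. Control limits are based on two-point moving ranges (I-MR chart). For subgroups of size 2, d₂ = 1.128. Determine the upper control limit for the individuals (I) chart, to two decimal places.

X̄ = (47.61 + 48.18 + 47.15 + 50.39 + 48.14 + 47.63 + 48.39 + 47.86 + 46.48 + 47.84 + 50.51 + 49.87 + 44.03 + 50.64) / 14 = 48.1943
Moving ranges: 0.57, 1.03, 3.24, 2.25, 0.51, 0.76, 0.53, 1.38, 1.36, 2.67, 0.64, 5.84, 6.61; M̄R̄ = 27.3900 / 13 = 2.1069
UCL = X̄ + 3·M̄R̄/d₂ = 48.1943 + 3 × 2.1069 / 1.128 = 53.7978

53.80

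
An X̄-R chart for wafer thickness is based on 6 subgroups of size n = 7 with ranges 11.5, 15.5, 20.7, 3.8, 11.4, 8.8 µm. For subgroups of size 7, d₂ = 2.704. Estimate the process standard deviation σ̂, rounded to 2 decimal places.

4.42

R̄ = (11.5 + 15.5 + 20.7 + 3.8 + 11.4 + 8.8) / 6 = 11.9500
σ̂ = R̄ / d₂ = 11.9500 / 2.704 = 4.4194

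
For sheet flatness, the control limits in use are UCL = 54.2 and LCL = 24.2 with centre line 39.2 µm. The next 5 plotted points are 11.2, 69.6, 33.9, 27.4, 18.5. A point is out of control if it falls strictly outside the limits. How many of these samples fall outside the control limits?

Compare each point to [24.2, 54.2]: sample 1 = 11.2 < LCL; sample 2 = 69.6 > UCL; sample 5 = 18.5 < LCL.

3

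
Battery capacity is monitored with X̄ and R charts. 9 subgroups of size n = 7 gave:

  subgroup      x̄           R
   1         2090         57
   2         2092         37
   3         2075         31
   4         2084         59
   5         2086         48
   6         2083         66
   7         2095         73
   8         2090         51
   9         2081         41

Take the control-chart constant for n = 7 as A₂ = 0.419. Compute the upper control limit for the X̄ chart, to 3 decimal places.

2107.777

X̄̄ = (2090 + 2092 + 2075 + 2084 + 2086 + 2083 + 2095 + 2090 + 2081) / 9 = 18776.0000 / 9 = 2086.2222
R̄ = (57 + 37 + 31 + 59 + 48 + 66 + 73 + 51 + 41) / 9 = 463.0000 / 9 = 51.4444
UCL = X̄̄ + A₂·R̄ = 2086.2222 + 0.419 × 51.4444 = 2107.7774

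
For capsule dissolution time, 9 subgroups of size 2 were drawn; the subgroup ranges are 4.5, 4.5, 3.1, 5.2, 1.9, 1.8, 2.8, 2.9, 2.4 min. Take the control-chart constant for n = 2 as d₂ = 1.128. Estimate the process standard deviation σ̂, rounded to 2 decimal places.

2.87

R̄ = (4.5 + 4.5 + 3.1 + 5.2 + 1.9 + 1.8 + 2.8 + 2.9 + 2.4) / 9 = 3.2333
σ̂ = R̄ / d₂ = 3.2333 / 1.128 = 2.8664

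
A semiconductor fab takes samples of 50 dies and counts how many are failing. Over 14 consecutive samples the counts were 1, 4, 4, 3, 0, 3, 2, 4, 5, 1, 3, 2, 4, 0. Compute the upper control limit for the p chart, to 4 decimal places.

p̄ = Σdᵢ / (k·n) = 36 / (14 × 50) = 0.05143
UCL = p̄ + 3·√(p̄(1−p̄)/n) = 0.05143 + 3 × √(0.05143×0.94857/50) = 0.05143 + 3 × 0.03124 = 0.14514

0.1451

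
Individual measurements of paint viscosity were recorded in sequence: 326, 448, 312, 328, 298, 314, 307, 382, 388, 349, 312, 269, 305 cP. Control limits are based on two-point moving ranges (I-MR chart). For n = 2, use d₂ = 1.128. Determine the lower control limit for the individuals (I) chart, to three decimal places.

X̄ = (326 + 448 + 312 + 328 + 298 + 314 + 307 + 382 + 388 + 349 + 312 + 269 + 305) / 13 = 333.6923
Moving ranges: 122, 136, 16, 30, 16, 7, 75, 6, 39, 37, 43, 36; M̄R̄ = 563.0000 / 12 = 46.9167
LCL = X̄ − 3·M̄R̄/d₂ = 333.6923 − 3 × 46.9167 / 1.128 = 208.9139

208.914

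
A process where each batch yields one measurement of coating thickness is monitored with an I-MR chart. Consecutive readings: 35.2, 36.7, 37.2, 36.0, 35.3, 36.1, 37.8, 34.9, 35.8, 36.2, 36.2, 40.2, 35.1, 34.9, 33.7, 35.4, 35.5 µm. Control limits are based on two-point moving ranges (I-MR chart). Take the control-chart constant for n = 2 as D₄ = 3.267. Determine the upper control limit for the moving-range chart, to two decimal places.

4.68

Moving ranges: 1.5, 0.5, 1.2, 0.7, 0.8, 1.7, 2.9, 0.9, 0.4, 0.0, 4.0, 5.1, 0.2, 1.2, 1.7, 0.1; M̄R̄ = 22.9000 / 16 = 1.4312
UCL_MR = D₄·M̄R̄ = 3.267 × 1.4312 = 4.6759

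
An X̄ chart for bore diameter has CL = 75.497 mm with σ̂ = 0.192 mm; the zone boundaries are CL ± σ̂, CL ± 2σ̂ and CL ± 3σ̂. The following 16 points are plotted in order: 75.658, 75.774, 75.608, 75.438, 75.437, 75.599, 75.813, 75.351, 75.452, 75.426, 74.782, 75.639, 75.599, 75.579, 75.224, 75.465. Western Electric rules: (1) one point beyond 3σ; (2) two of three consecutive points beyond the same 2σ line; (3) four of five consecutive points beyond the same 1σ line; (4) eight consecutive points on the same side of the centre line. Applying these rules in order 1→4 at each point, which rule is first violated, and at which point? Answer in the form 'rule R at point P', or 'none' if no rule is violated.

Zone of each point (C = within 1σ̂, B = 1σ̂–2σ̂, A = 2σ̂–3σ̂, * = beyond 3σ̂; sign = side of CL): 1:+C, 2:+B, 3:+C, 4:-C, 5:-C, 6:+C, 7:+B, 8:-C, 9:-C, 10:-C, 11:-*, 12:+C, 13:+C, 14:+C, 15:-B, 16:-C
Rule 1 (one point beyond the 3σ limits) is satisfied at point 11.

rule 1 at point 11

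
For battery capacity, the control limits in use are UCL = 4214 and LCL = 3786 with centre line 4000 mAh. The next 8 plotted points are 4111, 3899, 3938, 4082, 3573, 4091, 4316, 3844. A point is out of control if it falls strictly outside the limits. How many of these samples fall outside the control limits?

2

Compare each point to [3786, 4214]: sample 5 = 3573 < LCL; sample 7 = 4316 > UCL.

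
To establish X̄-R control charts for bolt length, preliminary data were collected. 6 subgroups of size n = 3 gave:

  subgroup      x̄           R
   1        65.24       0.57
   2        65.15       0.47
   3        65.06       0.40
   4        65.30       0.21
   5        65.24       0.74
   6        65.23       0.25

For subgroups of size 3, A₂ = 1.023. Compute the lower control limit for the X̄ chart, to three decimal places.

X̄̄ = (65.24 + 65.15 + 65.06 + 65.30 + 65.24 + 65.23) / 6 = 391.2200 / 6 = 65.2033
R̄ = (0.57 + 0.47 + 0.40 + 0.21 + 0.74 + 0.25) / 6 = 2.6400 / 6 = 0.4400
LCL = X̄̄ − A₂·R̄ = 65.2033 − 1.023 × 0.4400 = 64.7532

64.753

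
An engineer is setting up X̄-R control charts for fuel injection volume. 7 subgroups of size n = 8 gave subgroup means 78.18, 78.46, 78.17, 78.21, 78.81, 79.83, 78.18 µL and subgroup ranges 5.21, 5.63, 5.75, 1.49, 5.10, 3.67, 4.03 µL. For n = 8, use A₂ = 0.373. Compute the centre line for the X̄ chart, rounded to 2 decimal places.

78.55

X̄̄ = (78.18 + 78.46 + 78.17 + 78.21 + 78.81 + 79.83 + 78.18) / 7 = 549.8400 / 7 = 78.5486
CL = X̄̄ = 78.5486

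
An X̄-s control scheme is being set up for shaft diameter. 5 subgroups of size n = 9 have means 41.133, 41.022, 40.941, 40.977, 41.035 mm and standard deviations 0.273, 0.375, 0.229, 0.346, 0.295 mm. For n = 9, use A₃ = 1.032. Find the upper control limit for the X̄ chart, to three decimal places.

X̄̄ = (41.133 + 41.022 + 40.941 + 40.977 + 41.035) / 5 = 41.0216
s̄ = (0.273 + 0.375 + 0.229 + 0.346 + 0.295) / 5 = 0.3036
UCL = X̄̄ + A₃·s̄ = 41.0216 + 1.032 × 0.3036 = 41.3349

41.335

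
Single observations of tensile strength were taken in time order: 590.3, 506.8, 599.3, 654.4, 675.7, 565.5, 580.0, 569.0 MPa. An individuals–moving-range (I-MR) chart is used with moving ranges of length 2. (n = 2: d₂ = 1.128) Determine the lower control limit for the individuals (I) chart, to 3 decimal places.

445.171

X̄ = (590.3 + 506.8 + 599.3 + 654.4 + 675.7 + 565.5 + 580.0 + 569.0) / 8 = 592.6250
Moving ranges: 83.5, 92.5, 55.1, 21.3, 110.2, 14.5, 11.0; M̄R̄ = 388.1000 / 7 = 55.4429
LCL = X̄ − 3·M̄R̄/d₂ = 592.6250 − 3 × 55.4429 / 1.128 = 445.1706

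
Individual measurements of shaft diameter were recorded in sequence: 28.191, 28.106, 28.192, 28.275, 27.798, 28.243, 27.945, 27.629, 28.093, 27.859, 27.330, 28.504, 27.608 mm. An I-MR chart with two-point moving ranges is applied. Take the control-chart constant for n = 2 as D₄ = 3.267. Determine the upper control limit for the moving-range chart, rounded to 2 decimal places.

1.38

Moving ranges: 0.085, 0.086, 0.083, 0.477, 0.445, 0.298, 0.316, 0.464, 0.234, 0.529, 1.174, 0.896; M̄R̄ = 5.0870 / 12 = 0.4239
UCL_MR = D₄·M̄R̄ = 3.267 × 0.4239 = 1.3849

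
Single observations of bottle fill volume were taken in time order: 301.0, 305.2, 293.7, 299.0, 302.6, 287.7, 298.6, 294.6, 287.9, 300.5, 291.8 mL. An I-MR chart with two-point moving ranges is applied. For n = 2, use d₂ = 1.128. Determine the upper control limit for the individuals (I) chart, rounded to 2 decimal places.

318.51

X̄ = (301.0 + 305.2 + 293.7 + 299.0 + 302.6 + 287.7 + 298.6 + 294.6 + 287.9 + 300.5 + 291.8) / 11 = 296.6000
Moving ranges: 4.2, 11.5, 5.3, 3.6, 14.9, 10.9, 4.0, 6.7, 12.6, 8.7; M̄R̄ = 82.4000 / 10 = 8.2400
UCL = X̄ + 3·M̄R̄/d₂ = 296.6000 + 3 × 8.2400 / 1.128 = 318.5149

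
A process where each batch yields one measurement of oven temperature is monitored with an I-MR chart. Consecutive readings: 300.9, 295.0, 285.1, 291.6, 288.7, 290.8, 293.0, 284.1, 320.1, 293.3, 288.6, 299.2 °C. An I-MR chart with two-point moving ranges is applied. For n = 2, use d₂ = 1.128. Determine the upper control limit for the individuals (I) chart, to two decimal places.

322.37

X̄ = (300.9 + 295.0 + 285.1 + 291.6 + 288.7 + 290.8 + 293.0 + 284.1 + 320.1 + 293.3 + 288.6 + 299.2) / 12 = 294.2000
Moving ranges: 5.9, 9.9, 6.5, 2.9, 2.1, 2.2, 8.9, 36.0, 26.8, 4.7, 10.6; M̄R̄ = 116.5000 / 11 = 10.5909
UCL = X̄ + 3·M̄R̄/d₂ = 294.2000 + 3 × 10.5909 / 1.128 = 322.3673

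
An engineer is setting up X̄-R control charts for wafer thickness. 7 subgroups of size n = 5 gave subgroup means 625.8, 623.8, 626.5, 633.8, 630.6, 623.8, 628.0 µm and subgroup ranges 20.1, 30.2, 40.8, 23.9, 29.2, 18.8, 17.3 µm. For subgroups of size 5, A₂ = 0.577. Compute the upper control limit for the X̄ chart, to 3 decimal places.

642.333

X̄̄ = (625.8 + 623.8 + 626.5 + 633.8 + 630.6 + 623.8 + 628.0) / 7 = 4392.3000 / 7 = 627.4714
R̄ = (20.1 + 30.2 + 40.8 + 23.9 + 29.2 + 18.8 + 17.3) / 7 = 180.3000 / 7 = 25.7571
UCL = X̄̄ + A₂·R̄ = 627.4714 + 0.577 × 25.7571 = 642.3333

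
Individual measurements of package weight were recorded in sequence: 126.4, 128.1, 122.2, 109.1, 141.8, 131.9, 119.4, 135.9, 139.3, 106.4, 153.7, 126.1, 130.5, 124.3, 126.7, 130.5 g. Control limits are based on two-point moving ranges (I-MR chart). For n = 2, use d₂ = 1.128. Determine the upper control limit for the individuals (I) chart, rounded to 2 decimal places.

X̄ = (126.4 + 128.1 + 122.2 + 109.1 + 141.8 + 131.9 + 119.4 + 135.9 + 139.3 + 106.4 + 153.7 + 126.1 + 130.5 + 124.3 + 126.7 + 130.5) / 16 = 128.2688
Moving ranges: 1.7, 5.9, 13.1, 32.7, 9.9, 12.5, 16.5, 3.4, 32.9, 47.3, 27.6, 4.4, 6.2, 2.4, 3.8; M̄R̄ = 220.3000 / 15 = 14.6867
UCL = X̄ + 3·M̄R̄/d₂ = 128.2688 + 3 × 14.6867 / 1.128 = 167.3290

167.33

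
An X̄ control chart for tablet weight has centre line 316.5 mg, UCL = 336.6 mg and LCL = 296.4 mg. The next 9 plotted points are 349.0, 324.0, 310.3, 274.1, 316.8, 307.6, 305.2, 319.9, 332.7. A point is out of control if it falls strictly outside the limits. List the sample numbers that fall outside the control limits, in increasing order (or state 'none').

Compare each point to [296.4, 336.6]: sample 1 = 349.0 > UCL; sample 4 = 274.1 < LCL.

1, 4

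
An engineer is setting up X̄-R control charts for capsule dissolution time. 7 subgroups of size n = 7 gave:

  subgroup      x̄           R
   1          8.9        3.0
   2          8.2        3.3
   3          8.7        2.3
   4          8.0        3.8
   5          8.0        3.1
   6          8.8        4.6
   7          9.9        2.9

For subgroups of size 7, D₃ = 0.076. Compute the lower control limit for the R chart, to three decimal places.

0.250

R̄ = (3.0 + 3.3 + 2.3 + 3.8 + 3.1 + 4.6 + 2.9) / 7 = 23.0000 / 7 = 3.2857
LCL_R = D₃·R̄ = 0.076 × 3.2857 = 0.2497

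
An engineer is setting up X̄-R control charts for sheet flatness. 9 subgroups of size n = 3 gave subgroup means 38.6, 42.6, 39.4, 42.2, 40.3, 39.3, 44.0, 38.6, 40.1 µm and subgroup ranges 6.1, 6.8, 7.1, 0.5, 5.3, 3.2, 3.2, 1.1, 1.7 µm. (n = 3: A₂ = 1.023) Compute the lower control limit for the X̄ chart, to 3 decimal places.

36.588

X̄̄ = (38.6 + 42.6 + 39.4 + 42.2 + 40.3 + 39.3 + 44.0 + 38.6 + 40.1) / 9 = 365.1000 / 9 = 40.5667
R̄ = (6.1 + 6.8 + 7.1 + 0.5 + 5.3 + 3.2 + 3.2 + 1.1 + 1.7) / 9 = 35.0000 / 9 = 3.8889
LCL = X̄̄ − A₂·R̄ = 40.5667 − 1.023 × 3.8889 = 36.5883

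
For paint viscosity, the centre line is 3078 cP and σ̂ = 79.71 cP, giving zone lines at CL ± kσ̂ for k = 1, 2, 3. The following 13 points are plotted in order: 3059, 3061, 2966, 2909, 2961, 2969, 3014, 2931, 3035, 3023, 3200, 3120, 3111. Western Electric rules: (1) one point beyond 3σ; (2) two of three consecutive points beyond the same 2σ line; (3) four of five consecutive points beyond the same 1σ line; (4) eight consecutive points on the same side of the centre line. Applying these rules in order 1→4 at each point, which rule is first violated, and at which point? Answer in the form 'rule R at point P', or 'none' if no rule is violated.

rule 3 at point 6

Zone of each point (C = within 1σ̂, B = 1σ̂–2σ̂, A = 2σ̂–3σ̂, * = beyond 3σ̂; sign = side of CL): 1:-C, 2:-C, 3:-B, 4:-A, 5:-B, 6:-B, 7:-C, 8:-B, 9:-C, 10:-C, 11:+B, 12:+C, 13:+C
Rule 3 (four of five consecutive points beyond the same 1σ limit) is satisfied at point 6.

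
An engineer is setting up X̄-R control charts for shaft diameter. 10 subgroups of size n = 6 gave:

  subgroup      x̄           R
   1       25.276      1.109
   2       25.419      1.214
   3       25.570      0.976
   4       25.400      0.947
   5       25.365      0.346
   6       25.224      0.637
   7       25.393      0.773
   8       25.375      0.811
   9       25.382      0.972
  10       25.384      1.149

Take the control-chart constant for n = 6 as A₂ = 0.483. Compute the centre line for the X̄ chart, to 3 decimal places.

25.379

X̄̄ = (25.276 + 25.419 + 25.570 + 25.400 + 25.365 + 25.224 + 25.393 + 25.375 + 25.382 + 25.384) / 10 = 253.7880 / 10 = 25.3788
CL = X̄̄ = 25.3788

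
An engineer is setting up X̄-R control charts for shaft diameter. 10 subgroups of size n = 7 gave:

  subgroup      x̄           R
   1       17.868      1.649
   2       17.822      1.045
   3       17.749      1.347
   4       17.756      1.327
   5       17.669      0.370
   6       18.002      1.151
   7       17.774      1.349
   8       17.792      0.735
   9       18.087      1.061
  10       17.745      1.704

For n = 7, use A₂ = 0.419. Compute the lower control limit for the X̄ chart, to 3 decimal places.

17.335

X̄̄ = (17.868 + 17.822 + 17.749 + 17.756 + 17.669 + 18.002 + 17.774 + 17.792 + 18.087 + 17.745) / 10 = 178.2640 / 10 = 17.8264
R̄ = (1.649 + 1.045 + 1.347 + 1.327 + 0.370 + 1.151 + 1.349 + 0.735 + 1.061 + 1.704) / 10 = 11.7380 / 10 = 1.1738
LCL = X̄̄ − A₂·R̄ = 17.8264 − 0.419 × 1.1738 = 17.3346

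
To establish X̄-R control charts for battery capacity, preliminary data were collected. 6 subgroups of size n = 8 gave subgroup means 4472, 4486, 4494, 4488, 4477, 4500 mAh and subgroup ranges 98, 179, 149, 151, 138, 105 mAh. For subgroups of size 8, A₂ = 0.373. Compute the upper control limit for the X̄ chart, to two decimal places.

4537.14

X̄̄ = (4472 + 4486 + 4494 + 4488 + 4477 + 4500) / 6 = 26917.0000 / 6 = 4486.1667
R̄ = (98 + 179 + 149 + 151 + 138 + 105) / 6 = 820.0000 / 6 = 136.6667
UCL = X̄̄ + A₂·R̄ = 4486.1667 + 0.373 × 136.6667 = 4537.1433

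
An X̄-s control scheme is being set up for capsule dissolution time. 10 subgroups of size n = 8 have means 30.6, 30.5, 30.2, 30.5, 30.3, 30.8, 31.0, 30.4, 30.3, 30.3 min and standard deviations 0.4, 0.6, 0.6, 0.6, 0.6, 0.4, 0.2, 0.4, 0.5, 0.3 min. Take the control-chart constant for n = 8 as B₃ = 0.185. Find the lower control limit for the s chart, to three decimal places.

s̄ = (0.4 + 0.6 + 0.6 + 0.6 + 0.6 + 0.4 + 0.2 + 0.4 + 0.5 + 0.3) / 10 = 0.4600
LCL_s = B₃·s̄ = 0.185 × 0.4600 = 0.0851

0.085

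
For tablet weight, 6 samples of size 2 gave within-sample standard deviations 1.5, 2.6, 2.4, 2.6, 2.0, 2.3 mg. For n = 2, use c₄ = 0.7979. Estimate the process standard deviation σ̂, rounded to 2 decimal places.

s̄ = (1.5 + 2.6 + 2.4 + 2.6 + 2.0 + 2.3) / 6 = 2.2333
σ̂ = s̄ / c₄ = 2.2333 / 0.7979 = 2.7990

2.80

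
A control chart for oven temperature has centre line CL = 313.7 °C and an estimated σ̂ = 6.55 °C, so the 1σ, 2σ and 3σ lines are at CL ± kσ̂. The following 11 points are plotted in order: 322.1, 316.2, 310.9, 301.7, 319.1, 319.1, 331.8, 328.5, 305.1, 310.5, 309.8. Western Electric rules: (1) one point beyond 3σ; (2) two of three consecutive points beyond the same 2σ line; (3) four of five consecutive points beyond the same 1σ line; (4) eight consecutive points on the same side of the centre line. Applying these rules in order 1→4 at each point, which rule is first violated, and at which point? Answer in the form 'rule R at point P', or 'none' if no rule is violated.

rule 2 at point 8

Zone of each point (C = within 1σ̂, B = 1σ̂–2σ̂, A = 2σ̂–3σ̂, * = beyond 3σ̂; sign = side of CL): 1:+B, 2:+C, 3:-C, 4:-B, 5:+C, 6:+C, 7:+A, 8:+A, 9:-B, 10:-C, 11:-C
Rule 2 (two of three consecutive points beyond the same 2σ limit) is satisfied at point 8.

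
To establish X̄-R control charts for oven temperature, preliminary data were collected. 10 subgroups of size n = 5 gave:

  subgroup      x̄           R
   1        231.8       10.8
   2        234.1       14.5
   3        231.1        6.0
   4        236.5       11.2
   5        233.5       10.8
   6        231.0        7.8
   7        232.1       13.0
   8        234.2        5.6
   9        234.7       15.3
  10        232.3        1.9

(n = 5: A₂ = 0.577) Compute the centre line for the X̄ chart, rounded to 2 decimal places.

233.13

X̄̄ = (231.8 + 234.1 + 231.1 + 236.5 + 233.5 + 231.0 + 232.1 + 234.2 + 234.7 + 232.3) / 10 = 2331.3000 / 10 = 233.1300
CL = X̄̄ = 233.1300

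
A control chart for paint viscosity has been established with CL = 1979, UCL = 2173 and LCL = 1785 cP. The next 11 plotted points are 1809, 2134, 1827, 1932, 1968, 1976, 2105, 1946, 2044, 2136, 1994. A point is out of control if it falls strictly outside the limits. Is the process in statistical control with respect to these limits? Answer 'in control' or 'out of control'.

in control

All 11 points lie within [1785, 2173].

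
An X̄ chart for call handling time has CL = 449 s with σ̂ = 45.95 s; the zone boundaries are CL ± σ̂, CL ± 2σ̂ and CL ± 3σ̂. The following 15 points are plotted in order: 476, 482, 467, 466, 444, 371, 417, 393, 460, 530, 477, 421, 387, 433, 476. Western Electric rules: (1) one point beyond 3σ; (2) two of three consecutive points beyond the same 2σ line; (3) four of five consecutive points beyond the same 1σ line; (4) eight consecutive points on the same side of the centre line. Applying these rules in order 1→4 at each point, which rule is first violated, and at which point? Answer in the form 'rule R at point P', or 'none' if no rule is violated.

Zone of each point (C = within 1σ̂, B = 1σ̂–2σ̂, A = 2σ̂–3σ̂, * = beyond 3σ̂; sign = side of CL): 1:+C, 2:+C, 3:+C, 4:+C, 5:-C, 6:-B, 7:-C, 8:-B, 9:+C, 10:+B, 11:+C, 12:-C, 13:-B, 14:-C, 15:+C
No rule fires across all 15 points.

none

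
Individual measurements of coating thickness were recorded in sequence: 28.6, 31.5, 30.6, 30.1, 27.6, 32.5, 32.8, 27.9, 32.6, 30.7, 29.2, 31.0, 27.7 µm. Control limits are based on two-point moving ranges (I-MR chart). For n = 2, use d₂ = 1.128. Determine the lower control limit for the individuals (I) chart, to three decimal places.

23.544

X̄ = (28.6 + 31.5 + 30.6 + 30.1 + 27.6 + 32.5 + 32.8 + 27.9 + 32.6 + 30.7 + 29.2 + 31.0 + 27.7) / 13 = 30.2154
Moving ranges: 2.9, 0.9, 0.5, 2.5, 4.9, 0.3, 4.9, 4.7, 1.9, 1.5, 1.8, 3.3; M̄R̄ = 30.1000 / 12 = 2.5083
LCL = X̄ − 3·M̄R̄/d₂ = 30.2154 − 3 × 2.5083 / 1.128 = 23.5443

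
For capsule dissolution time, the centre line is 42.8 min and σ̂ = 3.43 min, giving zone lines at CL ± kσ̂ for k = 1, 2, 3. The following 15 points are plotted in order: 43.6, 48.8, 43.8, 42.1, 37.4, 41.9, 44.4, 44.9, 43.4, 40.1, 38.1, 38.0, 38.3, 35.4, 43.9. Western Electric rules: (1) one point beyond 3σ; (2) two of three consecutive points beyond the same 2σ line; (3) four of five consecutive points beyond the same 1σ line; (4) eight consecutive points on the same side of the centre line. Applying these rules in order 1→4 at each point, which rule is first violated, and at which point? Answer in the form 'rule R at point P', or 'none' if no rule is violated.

Zone of each point (C = within 1σ̂, B = 1σ̂–2σ̂, A = 2σ̂–3σ̂, * = beyond 3σ̂; sign = side of CL): 1:+C, 2:+B, 3:+C, 4:-C, 5:-B, 6:-C, 7:+C, 8:+C, 9:+C, 10:-C, 11:-B, 12:-B, 13:-B, 14:-A, 15:+C
Rule 3 (four of five consecutive points beyond the same 1σ limit) is satisfied at point 14.

rule 3 at point 14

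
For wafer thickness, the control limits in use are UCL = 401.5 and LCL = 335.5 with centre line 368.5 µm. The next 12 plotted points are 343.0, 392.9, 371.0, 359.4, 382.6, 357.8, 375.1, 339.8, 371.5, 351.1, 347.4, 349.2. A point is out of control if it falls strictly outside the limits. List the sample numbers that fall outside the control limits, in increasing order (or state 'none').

none

All 12 points lie within [335.5, 401.5].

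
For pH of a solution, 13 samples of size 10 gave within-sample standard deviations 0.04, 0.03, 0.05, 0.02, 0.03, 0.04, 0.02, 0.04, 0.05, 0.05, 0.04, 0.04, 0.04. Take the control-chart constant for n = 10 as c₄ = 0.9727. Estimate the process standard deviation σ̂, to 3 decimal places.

s̄ = (0.04 + 0.03 + 0.05 + 0.02 + 0.03 + 0.04 + 0.02 + 0.04 + 0.05 + 0.05 + 0.04 + 0.04 + 0.04) / 13 = 0.0377
σ̂ = s̄ / c₄ = 0.0377 / 0.9727 = 0.0388

0.039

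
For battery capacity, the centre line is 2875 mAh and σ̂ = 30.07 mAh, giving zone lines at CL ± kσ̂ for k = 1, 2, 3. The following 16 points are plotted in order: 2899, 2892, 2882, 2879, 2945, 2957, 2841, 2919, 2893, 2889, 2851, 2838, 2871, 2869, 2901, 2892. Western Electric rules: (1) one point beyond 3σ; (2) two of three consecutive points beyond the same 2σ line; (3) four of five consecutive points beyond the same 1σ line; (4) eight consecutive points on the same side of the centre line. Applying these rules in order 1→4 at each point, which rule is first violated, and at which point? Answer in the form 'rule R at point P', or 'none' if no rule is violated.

rule 2 at point 6

Zone of each point (C = within 1σ̂, B = 1σ̂–2σ̂, A = 2σ̂–3σ̂, * = beyond 3σ̂; sign = side of CL): 1:+C, 2:+C, 3:+C, 4:+C, 5:+A, 6:+A, 7:-B, 8:+B, 9:+C, 10:+C, 11:-C, 12:-B, 13:-C, 14:-C, 15:+C, 16:+C
Rule 2 (two of three consecutive points beyond the same 2σ limit) is satisfied at point 6.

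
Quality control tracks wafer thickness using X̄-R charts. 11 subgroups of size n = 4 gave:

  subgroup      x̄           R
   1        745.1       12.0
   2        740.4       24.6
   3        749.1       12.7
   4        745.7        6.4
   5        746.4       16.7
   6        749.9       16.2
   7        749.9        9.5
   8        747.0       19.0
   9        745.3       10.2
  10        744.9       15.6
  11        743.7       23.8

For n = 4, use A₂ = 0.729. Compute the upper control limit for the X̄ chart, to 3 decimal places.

X̄̄ = (745.1 + 740.4 + 749.1 + 745.7 + 746.4 + 749.9 + 749.9 + 747.0 + 745.3 + 744.9 + 743.7) / 11 = 8207.4000 / 11 = 746.1273
R̄ = (12.0 + 24.6 + 12.7 + 6.4 + 16.7 + 16.2 + 9.5 + 19.0 + 10.2 + 15.6 + 23.8) / 11 = 166.7000 / 11 = 15.1545
UCL = X̄̄ + A₂·R̄ = 746.1273 + 0.729 × 15.1545 = 757.1749

757.175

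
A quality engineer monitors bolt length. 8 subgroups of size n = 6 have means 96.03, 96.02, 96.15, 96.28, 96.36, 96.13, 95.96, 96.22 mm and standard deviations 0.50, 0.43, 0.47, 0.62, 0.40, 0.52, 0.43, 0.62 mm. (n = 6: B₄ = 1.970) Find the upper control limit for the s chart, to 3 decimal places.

s̄ = (0.50 + 0.43 + 0.47 + 0.62 + 0.40 + 0.52 + 0.43 + 0.62) / 8 = 0.4988
UCL_s = B₄·s̄ = 1.970 × 0.4988 = 0.9825

0.983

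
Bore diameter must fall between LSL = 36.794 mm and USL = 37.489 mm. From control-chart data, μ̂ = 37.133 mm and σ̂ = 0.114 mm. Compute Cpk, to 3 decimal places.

0.991

Cpu = (USL − μ̂) / (3σ̂) = (37.489 − 37.133) / (3 × 0.114) = 1.0409; Cpl = (μ̂ − LSL) / (3σ̂) = (37.133 − 36.794) / (3 × 0.114) = 0.9912; Cpk = min(Cpu, Cpl) = 0.9912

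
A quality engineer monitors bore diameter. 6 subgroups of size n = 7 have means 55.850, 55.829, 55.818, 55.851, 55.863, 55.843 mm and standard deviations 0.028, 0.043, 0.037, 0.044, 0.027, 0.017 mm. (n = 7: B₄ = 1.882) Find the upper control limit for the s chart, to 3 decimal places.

0.061

s̄ = (0.028 + 0.043 + 0.037 + 0.044 + 0.027 + 0.017) / 6 = 0.0327
UCL_s = B₄·s̄ = 1.882 × 0.0327 = 0.0615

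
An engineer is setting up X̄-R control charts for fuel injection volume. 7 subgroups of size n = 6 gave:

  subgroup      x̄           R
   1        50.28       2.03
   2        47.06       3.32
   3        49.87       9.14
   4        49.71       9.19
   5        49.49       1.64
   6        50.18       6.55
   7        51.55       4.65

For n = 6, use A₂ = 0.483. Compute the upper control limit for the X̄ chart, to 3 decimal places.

X̄̄ = (50.28 + 47.06 + 49.87 + 49.71 + 49.49 + 50.18 + 51.55) / 7 = 348.1400 / 7 = 49.7343
R̄ = (2.03 + 3.32 + 9.14 + 9.19 + 1.64 + 6.55 + 4.65) / 7 = 36.5200 / 7 = 5.2171
UCL = X̄̄ + A₂·R̄ = 49.7343 + 0.483 × 5.2171 = 52.2542

52.254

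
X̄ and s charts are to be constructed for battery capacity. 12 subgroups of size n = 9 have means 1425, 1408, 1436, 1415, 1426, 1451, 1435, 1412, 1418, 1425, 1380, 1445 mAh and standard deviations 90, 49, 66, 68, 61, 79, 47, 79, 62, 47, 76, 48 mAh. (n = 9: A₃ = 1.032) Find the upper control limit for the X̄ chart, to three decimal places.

X̄̄ = (1425 + 1408 + 1436 + 1415 + 1426 + 1451 + 1435 + 1412 + 1418 + 1425 + 1380 + 1445) / 12 = 1423.0000
s̄ = (90 + 49 + 66 + 68 + 61 + 79 + 47 + 79 + 62 + 47 + 76 + 48) / 12 = 64.3333
UCL = X̄̄ + A₃·s̄ = 1423.0000 + 1.032 × 64.3333 = 1489.3920

1489.392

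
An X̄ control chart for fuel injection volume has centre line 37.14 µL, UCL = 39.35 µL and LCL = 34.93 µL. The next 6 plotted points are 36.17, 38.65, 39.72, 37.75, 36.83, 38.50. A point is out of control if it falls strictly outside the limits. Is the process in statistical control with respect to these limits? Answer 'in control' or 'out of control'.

Compare each point to [34.93, 39.35]: sample 3 = 39.72 > UCL.

out of control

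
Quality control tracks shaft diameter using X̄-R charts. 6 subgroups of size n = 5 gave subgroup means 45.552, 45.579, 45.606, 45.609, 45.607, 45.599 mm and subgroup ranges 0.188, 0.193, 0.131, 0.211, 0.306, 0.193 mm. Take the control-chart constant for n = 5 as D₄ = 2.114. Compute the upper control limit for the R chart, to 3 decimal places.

0.431

R̄ = (0.188 + 0.193 + 0.131 + 0.211 + 0.306 + 0.193) / 6 = 1.2220 / 6 = 0.2037
UCL_R = D₄·R̄ = 2.114 × 0.2037 = 0.4306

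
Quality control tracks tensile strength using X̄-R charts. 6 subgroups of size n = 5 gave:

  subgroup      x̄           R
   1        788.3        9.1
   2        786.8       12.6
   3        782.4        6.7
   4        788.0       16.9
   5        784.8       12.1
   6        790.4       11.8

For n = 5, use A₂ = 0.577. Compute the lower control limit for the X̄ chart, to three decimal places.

X̄̄ = (788.3 + 786.8 + 782.4 + 788.0 + 784.8 + 790.4) / 6 = 4720.7000 / 6 = 786.7833
R̄ = (9.1 + 12.6 + 6.7 + 16.9 + 12.1 + 11.8) / 6 = 69.2000 / 6 = 11.5333
LCL = X̄̄ − A₂·R̄ = 786.7833 − 0.577 × 11.5333 = 780.1286

780.129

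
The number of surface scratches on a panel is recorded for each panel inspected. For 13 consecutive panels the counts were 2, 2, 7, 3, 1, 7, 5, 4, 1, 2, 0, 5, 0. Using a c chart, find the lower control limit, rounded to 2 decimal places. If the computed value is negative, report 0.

0.00

c̄ = (2 + 2 + 7 + 3 + 1 + 7 + 5 + 4 + 1 + 2 + 0 + 5 + 0) / 13 = 39 / 13 = 3.0000
LCL = c̄ − 3√c̄ = 3.0000 − 3 × 1.7321 = -2.1962 → 0 (cannot be negative)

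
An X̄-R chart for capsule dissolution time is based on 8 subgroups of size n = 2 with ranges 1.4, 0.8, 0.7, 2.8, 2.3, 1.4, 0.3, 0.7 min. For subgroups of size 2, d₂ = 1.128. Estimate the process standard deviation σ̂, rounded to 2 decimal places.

1.15

R̄ = (1.4 + 0.8 + 0.7 + 2.8 + 2.3 + 1.4 + 0.3 + 0.7) / 8 = 1.3000
σ̂ = R̄ / d₂ = 1.3000 / 1.128 = 1.1525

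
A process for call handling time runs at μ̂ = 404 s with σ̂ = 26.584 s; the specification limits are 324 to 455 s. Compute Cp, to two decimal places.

0.82

Cp = (USL − LSL) / (6σ̂) = (455 − 324) / (6 × 26.584) = 131.0000 / 159.5040 = 0.8213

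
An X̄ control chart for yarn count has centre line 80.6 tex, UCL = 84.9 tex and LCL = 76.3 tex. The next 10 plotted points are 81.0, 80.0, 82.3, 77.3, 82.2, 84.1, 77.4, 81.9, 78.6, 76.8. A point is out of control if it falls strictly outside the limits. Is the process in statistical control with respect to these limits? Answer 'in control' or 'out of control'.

in control

All 10 points lie within [76.3, 84.9].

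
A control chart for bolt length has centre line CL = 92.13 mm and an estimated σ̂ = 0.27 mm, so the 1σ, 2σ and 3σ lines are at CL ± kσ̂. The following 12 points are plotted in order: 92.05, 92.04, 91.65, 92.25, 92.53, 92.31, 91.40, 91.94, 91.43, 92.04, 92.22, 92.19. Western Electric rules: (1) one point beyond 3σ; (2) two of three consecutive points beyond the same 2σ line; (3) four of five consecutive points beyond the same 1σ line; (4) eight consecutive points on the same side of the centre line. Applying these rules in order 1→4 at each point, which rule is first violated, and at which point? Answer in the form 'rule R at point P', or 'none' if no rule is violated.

Zone of each point (C = within 1σ̂, B = 1σ̂–2σ̂, A = 2σ̂–3σ̂, * = beyond 3σ̂; sign = side of CL): 1:-C, 2:-C, 3:-B, 4:+C, 5:+B, 6:+C, 7:-A, 8:-C, 9:-A, 10:-C, 11:+C, 12:+C
Rule 2 (two of three consecutive points beyond the same 2σ limit) is satisfied at point 9.

rule 2 at point 9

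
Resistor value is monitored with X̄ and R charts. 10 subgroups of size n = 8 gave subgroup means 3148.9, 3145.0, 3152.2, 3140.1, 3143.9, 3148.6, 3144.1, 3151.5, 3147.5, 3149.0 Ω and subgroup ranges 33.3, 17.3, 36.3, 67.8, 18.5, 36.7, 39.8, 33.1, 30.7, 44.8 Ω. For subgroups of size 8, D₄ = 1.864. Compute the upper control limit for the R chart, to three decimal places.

R̄ = (33.3 + 17.3 + 36.3 + 67.8 + 18.5 + 36.7 + 39.8 + 33.1 + 30.7 + 44.8) / 10 = 358.3000 / 10 = 35.8300
UCL_R = D₄·R̄ = 1.864 × 35.8300 = 66.7871

66.787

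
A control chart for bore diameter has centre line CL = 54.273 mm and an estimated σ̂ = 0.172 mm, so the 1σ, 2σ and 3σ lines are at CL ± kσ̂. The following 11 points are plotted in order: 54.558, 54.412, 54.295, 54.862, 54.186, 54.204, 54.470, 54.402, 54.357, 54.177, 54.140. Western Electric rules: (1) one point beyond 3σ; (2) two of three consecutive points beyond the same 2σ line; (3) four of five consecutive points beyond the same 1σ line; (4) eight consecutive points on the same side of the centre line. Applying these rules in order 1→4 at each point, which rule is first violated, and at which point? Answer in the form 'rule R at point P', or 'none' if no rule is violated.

Zone of each point (C = within 1σ̂, B = 1σ̂–2σ̂, A = 2σ̂–3σ̂, * = beyond 3σ̂; sign = side of CL): 1:+B, 2:+C, 3:+C, 4:+*, 5:-C, 6:-C, 7:+B, 8:+C, 9:+C, 10:-C, 11:-C
Rule 1 (one point beyond the 3σ limits) is satisfied at point 4.

rule 1 at point 4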